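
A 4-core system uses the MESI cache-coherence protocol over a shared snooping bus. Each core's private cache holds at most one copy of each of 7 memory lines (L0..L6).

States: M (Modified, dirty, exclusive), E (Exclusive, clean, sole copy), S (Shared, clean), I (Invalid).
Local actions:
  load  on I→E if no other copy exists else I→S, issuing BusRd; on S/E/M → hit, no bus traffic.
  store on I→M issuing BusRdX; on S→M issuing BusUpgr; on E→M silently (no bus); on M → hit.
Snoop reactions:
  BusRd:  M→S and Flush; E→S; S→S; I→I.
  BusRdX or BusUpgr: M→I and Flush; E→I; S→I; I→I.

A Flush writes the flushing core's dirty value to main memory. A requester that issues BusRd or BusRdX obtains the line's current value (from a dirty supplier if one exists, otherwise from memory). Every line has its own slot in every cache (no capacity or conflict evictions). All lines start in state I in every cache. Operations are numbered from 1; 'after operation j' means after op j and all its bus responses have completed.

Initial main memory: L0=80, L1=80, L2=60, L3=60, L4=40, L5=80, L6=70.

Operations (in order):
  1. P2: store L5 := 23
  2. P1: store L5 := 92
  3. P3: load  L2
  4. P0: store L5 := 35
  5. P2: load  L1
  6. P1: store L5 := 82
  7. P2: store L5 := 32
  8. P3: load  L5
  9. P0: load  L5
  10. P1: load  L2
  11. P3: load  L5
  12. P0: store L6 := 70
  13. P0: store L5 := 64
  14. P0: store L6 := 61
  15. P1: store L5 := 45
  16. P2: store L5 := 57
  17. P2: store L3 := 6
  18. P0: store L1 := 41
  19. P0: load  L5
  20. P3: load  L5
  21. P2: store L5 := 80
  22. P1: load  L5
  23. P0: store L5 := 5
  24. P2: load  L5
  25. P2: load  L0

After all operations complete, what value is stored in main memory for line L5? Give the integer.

memory[L5] = 5

[1] P2: store L5 := 23 | P0:I, P1:I, P2:M(23), P3:I | bus: BusRdX
[2] P1: store L5 := 92 | P0:I, P1:M(92), P2:I, P3:I | bus: BusRdX,Flush
[3] P3: load  L2 | P0:I, P1:I, P2:I, P3:E(60) | bus: BusRd
[4] P0: store L5 := 35 | P0:M(35), P1:I, P2:I, P3:I | bus: BusRdX,Flush
[5] P2: load  L1 | P0:I, P1:I, P2:E(80), P3:I | bus: BusRd
[6] P1: store L5 := 82 | P0:I, P1:M(82), P2:I, P3:I | bus: BusRdX,Flush
[7] P2: store L5 := 32 | P0:I, P1:I, P2:M(32), P3:I | bus: BusRdX,Flush
[8] P3: load  L5 | P0:I, P1:I, P2:S(32), P3:S(32) | bus: BusRd,Flush
[9] P0: load  L5 | P0:S(32), P1:I, P2:S(32), P3:S(32) | bus: BusRd
[10] P1: load  L2 | P0:I, P1:S(60), P2:I, P3:S(60) | bus: BusRd
[11] P3: load  L5 | P0:S(32), P1:I, P2:S(32), P3:S(32) | bus: none
[12] P0: store L6 := 70 | P0:M(70), P1:I, P2:I, P3:I | bus: BusRdX
[13] P0: store L5 := 64 | P0:M(64), P1:I, P2:I, P3:I | bus: BusUpgr
[14] P0: store L6 := 61 | P0:M(61), P1:I, P2:I, P3:I | bus: none
[15] P1: store L5 := 45 | P0:I, P1:M(45), P2:I, P3:I | bus: BusRdX,Flush
[16] P2: store L5 := 57 | P0:I, P1:I, P2:M(57), P3:I | bus: BusRdX,Flush
[17] P2: store L3 := 6 | P0:I, P1:I, P2:M(6), P3:I | bus: BusRdX
[18] P0: store L1 := 41 | P0:M(41), P1:I, P2:I, P3:I | bus: BusRdX
[19] P0: load  L5 | P0:S(57), P1:I, P2:S(57), P3:I | bus: BusRd,Flush
[20] P3: load  L5 | P0:S(57), P1:I, P2:S(57), P3:S(57) | bus: BusRd
[21] P2: store L5 := 80 | P0:I, P1:I, P2:M(80), P3:I | bus: BusUpgr
[22] P1: load  L5 | P0:I, P1:S(80), P2:S(80), P3:I | bus: BusRd,Flush
[23] P0: store L5 := 5 | P0:M(5), P1:I, P2:I, P3:I | bus: BusRdX
[24] P2: load  L5 | P0:S(5), P1:I, P2:S(5), P3:I | bus: BusRd,Flush
[25] P2: load  L0 | P0:I, P1:I, P2:E(80), P3:I | bus: BusRd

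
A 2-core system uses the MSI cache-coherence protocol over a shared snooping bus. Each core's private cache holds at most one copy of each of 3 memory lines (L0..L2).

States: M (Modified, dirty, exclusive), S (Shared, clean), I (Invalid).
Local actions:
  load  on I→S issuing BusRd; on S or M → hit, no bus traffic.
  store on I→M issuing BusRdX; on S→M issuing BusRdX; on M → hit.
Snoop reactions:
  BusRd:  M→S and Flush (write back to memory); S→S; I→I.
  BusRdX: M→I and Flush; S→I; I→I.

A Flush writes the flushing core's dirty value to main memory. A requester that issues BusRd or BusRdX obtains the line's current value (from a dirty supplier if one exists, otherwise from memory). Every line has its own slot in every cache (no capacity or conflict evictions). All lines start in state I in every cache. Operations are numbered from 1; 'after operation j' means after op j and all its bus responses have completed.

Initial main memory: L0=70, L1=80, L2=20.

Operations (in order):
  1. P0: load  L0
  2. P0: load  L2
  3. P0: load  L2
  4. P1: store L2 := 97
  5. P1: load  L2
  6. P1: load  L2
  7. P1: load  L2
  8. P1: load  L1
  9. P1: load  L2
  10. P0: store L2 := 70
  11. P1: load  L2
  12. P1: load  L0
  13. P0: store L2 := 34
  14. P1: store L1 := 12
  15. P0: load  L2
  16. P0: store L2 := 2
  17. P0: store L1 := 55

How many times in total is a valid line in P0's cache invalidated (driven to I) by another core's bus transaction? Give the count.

invalidations = 1

step 1: P0: load  L0  ⟶  SI  (L0)  txn=BusRd  M[L0]=70
step 2: P0: load  L2  ⟶  SI  (L2)  txn=BusRd  M[L2]=20
step 3: P0: load  L2  ⟶  SI  (L2)  txn=∅  M[L2]=20
step 4: P1: store L2 := 97  ⟶  IM  (L2)  txn=BusRdX  M[L2]=20
step 5: P1: load  L2  ⟶  IM  (L2)  txn=∅  M[L2]=20
step 6: P1: load  L2  ⟶  IM  (L2)  txn=∅  M[L2]=20
step 7: P1: load  L2  ⟶  IM  (L2)  txn=∅  M[L2]=20
step 8: P1: load  L1  ⟶  IS  (L1)  txn=BusRd  M[L1]=80
step 9: P1: load  L2  ⟶  IM  (L2)  txn=∅  M[L2]=20
step 10: P0: store L2 := 70  ⟶  MI  (L2)  txn=BusRdX+Flush  M[L2]=97
step 11: P1: load  L2  ⟶  SS  (L2)  txn=BusRd+Flush  M[L2]=70
step 12: P1: load  L0  ⟶  SS  (L0)  txn=BusRd  M[L0]=70
step 13: P0: store L2 := 34  ⟶  MI  (L2)  txn=BusRdX  M[L2]=70
step 14: P1: store L1 := 12  ⟶  IM  (L1)  txn=BusRdX  M[L1]=80
step 15: P0: load  L2  ⟶  MI  (L2)  txn=∅  M[L2]=70
step 16: P0: store L2 := 2  ⟶  MI  (L2)  txn=∅  M[L2]=70
step 17: P0: store L1 := 55  ⟶  MI  (L1)  txn=BusRdX+Flush  M[L1]=12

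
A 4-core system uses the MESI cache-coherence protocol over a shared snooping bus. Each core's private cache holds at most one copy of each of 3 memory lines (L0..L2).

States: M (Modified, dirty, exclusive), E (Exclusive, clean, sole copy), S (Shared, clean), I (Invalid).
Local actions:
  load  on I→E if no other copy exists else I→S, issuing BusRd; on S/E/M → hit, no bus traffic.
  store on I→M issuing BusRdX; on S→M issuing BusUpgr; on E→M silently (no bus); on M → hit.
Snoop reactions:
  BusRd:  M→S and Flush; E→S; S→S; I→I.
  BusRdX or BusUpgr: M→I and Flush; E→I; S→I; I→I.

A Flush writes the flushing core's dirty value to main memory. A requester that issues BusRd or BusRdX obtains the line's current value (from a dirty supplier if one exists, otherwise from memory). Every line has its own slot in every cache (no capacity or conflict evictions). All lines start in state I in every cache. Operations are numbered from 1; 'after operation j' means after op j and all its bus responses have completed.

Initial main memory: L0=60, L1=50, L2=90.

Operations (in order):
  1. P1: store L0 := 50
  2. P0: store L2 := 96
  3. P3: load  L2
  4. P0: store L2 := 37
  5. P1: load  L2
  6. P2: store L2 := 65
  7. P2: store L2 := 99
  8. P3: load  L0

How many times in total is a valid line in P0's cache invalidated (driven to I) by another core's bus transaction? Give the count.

invalidations = 1

[1] P1: store L0 := 50 | P0:I, P1:M(50), P2:I, P3:I | bus: BusRdX
[2] P0: store L2 := 96 | P0:M(96), P1:I, P2:I, P3:I | bus: BusRdX
[3] P3: load  L2 | P0:S(96), P1:I, P2:I, P3:S(96) | bus: BusRd,Flush
[4] P0: store L2 := 37 | P0:M(37), P1:I, P2:I, P3:I | bus: BusUpgr
[5] P1: load  L2 | P0:S(37), P1:S(37), P2:I, P3:I | bus: BusRd,Flush
[6] P2: store L2 := 65 | P0:I, P1:I, P2:M(65), P3:I | bus: BusRdX
[7] P2: store L2 := 99 | P0:I, P1:I, P2:M(99), P3:I | bus: none
[8] P3: load  L0 | P0:I, P1:S(50), P2:I, P3:S(50) | bus: BusRd,Flush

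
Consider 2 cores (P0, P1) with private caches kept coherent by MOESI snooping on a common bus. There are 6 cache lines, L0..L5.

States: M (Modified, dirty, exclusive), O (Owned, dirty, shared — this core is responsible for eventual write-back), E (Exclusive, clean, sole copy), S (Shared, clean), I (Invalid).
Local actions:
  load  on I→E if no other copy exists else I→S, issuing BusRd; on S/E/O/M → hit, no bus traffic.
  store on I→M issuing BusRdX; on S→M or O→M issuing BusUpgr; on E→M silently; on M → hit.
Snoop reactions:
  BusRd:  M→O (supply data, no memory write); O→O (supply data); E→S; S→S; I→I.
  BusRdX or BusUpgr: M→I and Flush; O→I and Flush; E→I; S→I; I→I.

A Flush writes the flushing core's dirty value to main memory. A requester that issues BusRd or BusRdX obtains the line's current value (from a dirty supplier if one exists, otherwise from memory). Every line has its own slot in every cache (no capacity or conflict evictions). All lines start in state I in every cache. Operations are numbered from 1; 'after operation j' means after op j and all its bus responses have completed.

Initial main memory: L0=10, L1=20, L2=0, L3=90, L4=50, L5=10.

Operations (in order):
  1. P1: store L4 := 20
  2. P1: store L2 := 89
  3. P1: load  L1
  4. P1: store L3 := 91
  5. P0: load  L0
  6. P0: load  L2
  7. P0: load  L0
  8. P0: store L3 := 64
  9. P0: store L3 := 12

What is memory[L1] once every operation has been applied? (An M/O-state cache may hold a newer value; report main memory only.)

memory[L1] = 20

step 1: P1: store L4 := 20  ⟶  IM  (L4)  txn=BusRdX  M[L4]=50
step 2: P1: store L2 := 89  ⟶  IM  (L2)  txn=BusRdX  M[L2]=0
step 3: P1: load  L1  ⟶  IE  (L1)  txn=BusRd  M[L1]=20
step 4: P1: store L3 := 91  ⟶  IM  (L3)  txn=BusRdX  M[L3]=90
step 5: P0: load  L0  ⟶  EI  (L0)  txn=BusRd  M[L0]=10
step 6: P0: load  L2  ⟶  SO  (L2)  txn=BusRd  M[L2]=0
step 7: P0: load  L0  ⟶  EI  (L0)  txn=∅  M[L0]=10
step 8: P0: store L3 := 64  ⟶  MI  (L3)  txn=BusRdX+Flush  M[L3]=91
step 9: P0: store L3 := 12  ⟶  MI  (L3)  txn=∅  M[L3]=91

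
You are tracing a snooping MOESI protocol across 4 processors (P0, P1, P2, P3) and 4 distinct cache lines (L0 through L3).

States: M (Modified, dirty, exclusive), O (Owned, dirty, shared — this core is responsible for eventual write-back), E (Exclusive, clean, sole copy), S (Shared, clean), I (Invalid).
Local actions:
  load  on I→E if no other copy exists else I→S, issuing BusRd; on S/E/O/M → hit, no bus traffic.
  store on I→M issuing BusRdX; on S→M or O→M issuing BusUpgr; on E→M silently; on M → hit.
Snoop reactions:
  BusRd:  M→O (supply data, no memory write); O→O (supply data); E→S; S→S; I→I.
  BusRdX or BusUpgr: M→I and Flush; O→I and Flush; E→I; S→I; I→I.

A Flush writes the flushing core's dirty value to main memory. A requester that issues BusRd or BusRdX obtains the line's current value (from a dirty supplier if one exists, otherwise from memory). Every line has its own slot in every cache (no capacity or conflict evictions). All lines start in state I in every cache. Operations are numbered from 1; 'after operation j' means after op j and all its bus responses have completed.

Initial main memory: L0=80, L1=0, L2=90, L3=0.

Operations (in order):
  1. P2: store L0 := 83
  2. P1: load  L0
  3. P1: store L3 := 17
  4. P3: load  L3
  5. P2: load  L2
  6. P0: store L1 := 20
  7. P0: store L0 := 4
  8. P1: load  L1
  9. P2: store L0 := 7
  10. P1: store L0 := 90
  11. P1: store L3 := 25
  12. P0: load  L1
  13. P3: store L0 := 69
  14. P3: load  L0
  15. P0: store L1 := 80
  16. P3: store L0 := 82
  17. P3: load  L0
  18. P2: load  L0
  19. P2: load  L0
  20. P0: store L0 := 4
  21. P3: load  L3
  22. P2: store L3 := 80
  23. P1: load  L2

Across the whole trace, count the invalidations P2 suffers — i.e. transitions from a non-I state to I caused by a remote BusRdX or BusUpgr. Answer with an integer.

invalidations = 3

[1] P2: store L0 := 83 | P0:I, P1:I, P2:M(83), P3:I | bus: BusRdX
[2] P1: load  L0 | P0:I, P1:S(83), P2:O(83), P3:I | bus: BusRd
[3] P1: store L3 := 17 | P0:I, P1:M(17), P2:I, P3:I | bus: BusRdX
[4] P3: load  L3 | P0:I, P1:O(17), P2:I, P3:S(17) | bus: BusRd
[5] P2: load  L2 | P0:I, P1:I, P2:E(90), P3:I | bus: BusRd
[6] P0: store L1 := 20 | P0:M(20), P1:I, P2:I, P3:I | bus: BusRdX
[7] P0: store L0 := 4 | P0:M(4), P1:I, P2:I, P3:I | bus: BusRdX,Flush
[8] P1: load  L1 | P0:O(20), P1:S(20), P2:I, P3:I | bus: BusRd
[9] P2: store L0 := 7 | P0:I, P1:I, P2:M(7), P3:I | bus: BusRdX,Flush
[10] P1: store L0 := 90 | P0:I, P1:M(90), P2:I, P3:I | bus: BusRdX,Flush
[11] P1: store L3 := 25 | P0:I, P1:M(25), P2:I, P3:I | bus: BusUpgr
[12] P0: load  L1 | P0:O(20), P1:S(20), P2:I, P3:I | bus: none
[13] P3: store L0 := 69 | P0:I, P1:I, P2:I, P3:M(69) | bus: BusRdX,Flush
[14] P3: load  L0 | P0:I, P1:I, P2:I, P3:M(69) | bus: none
[15] P0: store L1 := 80 | P0:M(80), P1:I, P2:I, P3:I | bus: BusUpgr
[16] P3: store L0 := 82 | P0:I, P1:I, P2:I, P3:M(82) | bus: none
[17] P3: load  L0 | P0:I, P1:I, P2:I, P3:M(82) | bus: none
[18] P2: load  L0 | P0:I, P1:I, P2:S(82), P3:O(82) | bus: BusRd
[19] P2: load  L0 | P0:I, P1:I, P2:S(82), P3:O(82) | bus: none
[20] P0: store L0 := 4 | P0:M(4), P1:I, P2:I, P3:I | bus: BusRdX,Flush
[21] P3: load  L3 | P0:I, P1:O(25), P2:I, P3:S(25) | bus: BusRd
[22] P2: store L3 := 80 | P0:I, P1:I, P2:M(80), P3:I | bus: BusRdX,Flush
[23] P1: load  L2 | P0:I, P1:S(90), P2:S(90), P3:I | bus: BusRd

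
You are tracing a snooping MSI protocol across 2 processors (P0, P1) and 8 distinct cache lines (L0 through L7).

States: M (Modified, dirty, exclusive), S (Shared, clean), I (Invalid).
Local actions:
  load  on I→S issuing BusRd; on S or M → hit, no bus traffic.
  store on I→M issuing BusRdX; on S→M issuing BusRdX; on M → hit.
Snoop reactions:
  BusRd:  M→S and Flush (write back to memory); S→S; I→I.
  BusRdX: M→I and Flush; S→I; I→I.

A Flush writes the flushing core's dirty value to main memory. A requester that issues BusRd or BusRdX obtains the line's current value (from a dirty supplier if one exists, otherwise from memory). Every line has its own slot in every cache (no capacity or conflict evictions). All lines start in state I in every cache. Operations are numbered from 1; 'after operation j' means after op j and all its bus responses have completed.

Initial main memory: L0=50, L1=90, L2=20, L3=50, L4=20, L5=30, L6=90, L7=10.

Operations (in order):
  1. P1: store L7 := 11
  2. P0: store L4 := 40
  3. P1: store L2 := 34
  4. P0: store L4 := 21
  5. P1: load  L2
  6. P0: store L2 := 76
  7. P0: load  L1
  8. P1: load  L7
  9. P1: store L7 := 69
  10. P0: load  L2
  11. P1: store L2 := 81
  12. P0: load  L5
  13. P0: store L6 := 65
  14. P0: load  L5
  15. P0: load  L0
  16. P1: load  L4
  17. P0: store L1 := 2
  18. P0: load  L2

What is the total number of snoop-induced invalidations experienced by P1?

  op1 P1: store L7 := 11 → I/M on L7; bus BusRdX; mem=10
  op2 P0: store L4 := 40 → M/I on L4; bus BusRdX; mem=20
  op3 P1: store L2 := 34 → I/M on L2; bus BusRdX; mem=20
  op4 P0: store L4 := 21 → M/I on L4; bus (none); mem=20
  op5 P1: load  L2 → I/M on L2; bus (none); mem=20
  op6 P0: store L2 := 76 → M/I on L2; bus BusRdX Flush; mem=34
  op7 P0: load  L1 → S/I on L1; bus BusRd; mem=90
  op8 P1: load  L7 → I/M on L7; bus (none); mem=10
  op9 P1: store L7 := 69 → I/M on L7; bus (none); mem=10
  op10 P0: load  L2 → M/I on L2; bus (none); mem=34
  op11 P1: store L2 := 81 → I/M on L2; bus BusRdX Flush; mem=76
  op12 P0: load  L5 → S/I on L5; bus BusRd; mem=30
  op13 P0: store L6 := 65 → M/I on L6; bus BusRdX; mem=90
  op14 P0: load  L5 → S/I on L5; bus (none); mem=30
  op15 P0: load  L0 → S/I on L0; bus BusRd; mem=50
  op16 P1: load  L4 → S/S on L4; bus BusRd Flush; mem=21
  op17 P0: store L1 := 2 → M/I on L1; bus BusRdX; mem=90
  op18 P0: load  L2 → S/S on L2; bus BusRd Flush; mem=81

invalidations = 1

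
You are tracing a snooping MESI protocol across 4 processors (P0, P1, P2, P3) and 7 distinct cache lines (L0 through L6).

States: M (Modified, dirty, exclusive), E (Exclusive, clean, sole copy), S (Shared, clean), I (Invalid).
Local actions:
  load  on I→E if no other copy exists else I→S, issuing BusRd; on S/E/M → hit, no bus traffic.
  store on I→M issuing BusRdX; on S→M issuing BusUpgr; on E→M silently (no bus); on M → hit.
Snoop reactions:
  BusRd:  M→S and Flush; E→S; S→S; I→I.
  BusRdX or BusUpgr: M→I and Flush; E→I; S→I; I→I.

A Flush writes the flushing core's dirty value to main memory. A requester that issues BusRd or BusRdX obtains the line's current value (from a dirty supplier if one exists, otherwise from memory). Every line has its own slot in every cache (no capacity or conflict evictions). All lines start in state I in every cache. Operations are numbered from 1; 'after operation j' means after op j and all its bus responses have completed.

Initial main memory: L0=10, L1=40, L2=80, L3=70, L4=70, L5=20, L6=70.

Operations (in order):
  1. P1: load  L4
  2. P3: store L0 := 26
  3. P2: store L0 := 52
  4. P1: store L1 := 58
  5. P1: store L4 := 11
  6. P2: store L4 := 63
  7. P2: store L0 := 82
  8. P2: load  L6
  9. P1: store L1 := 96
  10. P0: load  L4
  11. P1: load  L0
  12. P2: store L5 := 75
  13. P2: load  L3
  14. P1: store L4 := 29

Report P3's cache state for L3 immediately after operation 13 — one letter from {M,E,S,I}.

step 1: P1: load  L4  ⟶  IEII  (L4)  txn=BusRd  M[L4]=70
step 2: P3: store L0 := 26  ⟶  IIIM  (L0)  txn=BusRdX  M[L0]=10
step 3: P2: store L0 := 52  ⟶  IIMI  (L0)  txn=BusRdX+Flush  M[L0]=26
step 4: P1: store L1 := 58  ⟶  IMII  (L1)  txn=BusRdX  M[L1]=40
step 5: P1: store L4 := 11  ⟶  IMII  (L4)  txn=∅  M[L4]=70
step 6: P2: store L4 := 63  ⟶  IIMI  (L4)  txn=BusRdX+Flush  M[L4]=11
step 7: P2: store L0 := 82  ⟶  IIMI  (L0)  txn=∅  M[L0]=26
step 8: P2: load  L6  ⟶  IIEI  (L6)  txn=BusRd  M[L6]=70
step 9: P1: store L1 := 96  ⟶  IMII  (L1)  txn=∅  M[L1]=40
step 10: P0: load  L4  ⟶  SISI  (L4)  txn=BusRd+Flush  M[L4]=63
step 11: P1: load  L0  ⟶  ISSI  (L0)  txn=BusRd+Flush  M[L0]=82
step 12: P2: store L5 := 75  ⟶  IIMI  (L5)  txn=BusRdX  M[L5]=20
step 13: P2: load  L3  ⟶  IIEI  (L3)  txn=BusRd  M[L3]=70
step 14: P1: store L4 := 29  ⟶  IMII  (L4)  txn=BusRdX  M[L4]=63

state = I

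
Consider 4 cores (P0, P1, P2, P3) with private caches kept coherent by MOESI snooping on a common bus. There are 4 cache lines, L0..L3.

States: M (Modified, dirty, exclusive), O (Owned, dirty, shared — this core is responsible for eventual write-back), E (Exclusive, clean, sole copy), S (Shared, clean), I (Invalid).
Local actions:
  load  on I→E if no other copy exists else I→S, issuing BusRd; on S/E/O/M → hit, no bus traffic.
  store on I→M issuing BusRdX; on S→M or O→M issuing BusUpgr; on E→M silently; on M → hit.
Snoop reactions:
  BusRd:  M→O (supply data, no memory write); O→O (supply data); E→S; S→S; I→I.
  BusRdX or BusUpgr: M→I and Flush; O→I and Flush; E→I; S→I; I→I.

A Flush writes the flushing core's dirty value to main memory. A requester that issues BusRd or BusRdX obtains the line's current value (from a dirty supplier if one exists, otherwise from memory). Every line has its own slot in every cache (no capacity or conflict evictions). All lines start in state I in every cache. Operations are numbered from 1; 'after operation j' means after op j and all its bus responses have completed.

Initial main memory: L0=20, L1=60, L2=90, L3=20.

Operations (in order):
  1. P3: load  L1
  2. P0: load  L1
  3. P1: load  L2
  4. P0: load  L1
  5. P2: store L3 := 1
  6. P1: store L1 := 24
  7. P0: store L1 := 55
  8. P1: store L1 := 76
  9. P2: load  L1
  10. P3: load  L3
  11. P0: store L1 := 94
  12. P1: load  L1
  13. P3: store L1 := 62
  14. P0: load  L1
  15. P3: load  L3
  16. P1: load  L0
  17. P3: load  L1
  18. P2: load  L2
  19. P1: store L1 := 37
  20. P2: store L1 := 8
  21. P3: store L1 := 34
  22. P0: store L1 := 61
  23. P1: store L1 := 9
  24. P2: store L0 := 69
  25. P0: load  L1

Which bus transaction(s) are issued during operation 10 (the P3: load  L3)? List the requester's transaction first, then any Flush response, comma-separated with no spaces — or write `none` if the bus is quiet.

bus = BusRd

[1] P3: load  L1 | P0:I, P1:I, P2:I, P3:E(60) | bus: BusRd
[2] P0: load  L1 | P0:S(60), P1:I, P2:I, P3:S(60) | bus: BusRd
[3] P1: load  L2 | P0:I, P1:E(90), P2:I, P3:I | bus: BusRd
[4] P0: load  L1 | P0:S(60), P1:I, P2:I, P3:S(60) | bus: none
[5] P2: store L3 := 1 | P0:I, P1:I, P2:M(1), P3:I | bus: BusRdX
[6] P1: store L1 := 24 | P0:I, P1:M(24), P2:I, P3:I | bus: BusRdX
[7] P0: store L1 := 55 | P0:M(55), P1:I, P2:I, P3:I | bus: BusRdX,Flush
[8] P1: store L1 := 76 | P0:I, P1:M(76), P2:I, P3:I | bus: BusRdX,Flush
[9] P2: load  L1 | P0:I, P1:O(76), P2:S(76), P3:I | bus: BusRd
[10] P3: load  L3 | P0:I, P1:I, P2:O(1), P3:S(1) | bus: BusRd
[11] P0: store L1 := 94 | P0:M(94), P1:I, P2:I, P3:I | bus: BusRdX,Flush
[12] P1: load  L1 | P0:O(94), P1:S(94), P2:I, P3:I | bus: BusRd
[13] P3: store L1 := 62 | P0:I, P1:I, P2:I, P3:M(62) | bus: BusRdX,Flush
[14] P0: load  L1 | P0:S(62), P1:I, P2:I, P3:O(62) | bus: BusRd
[15] P3: load  L3 | P0:I, P1:I, P2:O(1), P3:S(1) | bus: none
[16] P1: load  L0 | P0:I, P1:E(20), P2:I, P3:I | bus: BusRd
[17] P3: load  L1 | P0:S(62), P1:I, P2:I, P3:O(62) | bus: none
[18] P2: load  L2 | P0:I, P1:S(90), P2:S(90), P3:I | bus: BusRd
[19] P1: store L1 := 37 | P0:I, P1:M(37), P2:I, P3:I | bus: BusRdX,Flush
[20] P2: store L1 := 8 | P0:I, P1:I, P2:M(8), P3:I | bus: BusRdX,Flush
[21] P3: store L1 := 34 | P0:I, P1:I, P2:I, P3:M(34) | bus: BusRdX,Flush
[22] P0: store L1 := 61 | P0:M(61), P1:I, P2:I, P3:I | bus: BusRdX,Flush
[23] P1: store L1 := 9 | P0:I, P1:M(9), P2:I, P3:I | bus: BusRdX,Flush
[24] P2: store L0 := 69 | P0:I, P1:I, P2:M(69), P3:I | bus: BusRdX
[25] P0: load  L1 | P0:S(9), P1:O(9), P2:I, P3:I | bus: BusRd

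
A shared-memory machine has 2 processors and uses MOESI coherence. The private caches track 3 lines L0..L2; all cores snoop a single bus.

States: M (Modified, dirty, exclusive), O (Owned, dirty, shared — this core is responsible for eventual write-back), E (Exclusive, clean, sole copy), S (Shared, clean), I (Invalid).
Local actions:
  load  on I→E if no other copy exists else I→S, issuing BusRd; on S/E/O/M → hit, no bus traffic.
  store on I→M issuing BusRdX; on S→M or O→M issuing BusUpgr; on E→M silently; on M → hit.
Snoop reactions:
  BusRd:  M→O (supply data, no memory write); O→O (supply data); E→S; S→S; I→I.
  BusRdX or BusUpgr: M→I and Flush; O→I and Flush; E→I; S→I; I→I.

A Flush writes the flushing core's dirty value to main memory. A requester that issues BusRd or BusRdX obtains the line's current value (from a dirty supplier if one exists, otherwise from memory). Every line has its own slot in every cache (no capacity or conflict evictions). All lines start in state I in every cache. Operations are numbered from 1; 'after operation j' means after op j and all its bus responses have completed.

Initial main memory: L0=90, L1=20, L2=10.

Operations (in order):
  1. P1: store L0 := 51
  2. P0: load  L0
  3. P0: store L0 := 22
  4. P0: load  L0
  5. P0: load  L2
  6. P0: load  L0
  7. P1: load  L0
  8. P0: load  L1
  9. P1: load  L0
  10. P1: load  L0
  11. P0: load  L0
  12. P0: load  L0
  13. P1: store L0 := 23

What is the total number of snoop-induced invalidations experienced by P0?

[1] P1: store L0 := 51 | P0:I, P1:M(51) | bus: BusRdX
[2] P0: load  L0 | P0:S(51), P1:O(51) | bus: BusRd
[3] P0: store L0 := 22 | P0:M(22), P1:I | bus: BusUpgr,Flush
[4] P0: load  L0 | P0:M(22), P1:I | bus: none
[5] P0: load  L2 | P0:E(10), P1:I | bus: BusRd
[6] P0: load  L0 | P0:M(22), P1:I | bus: none
[7] P1: load  L0 | P0:O(22), P1:S(22) | bus: BusRd
[8] P0: load  L1 | P0:E(20), P1:I | bus: BusRd
[9] P1: load  L0 | P0:O(22), P1:S(22) | bus: none
[10] P1: load  L0 | P0:O(22), P1:S(22) | bus: none
[11] P0: load  L0 | P0:O(22), P1:S(22) | bus: none
[12] P0: load  L0 | P0:O(22), P1:S(22) | bus: none
[13] P1: store L0 := 23 | P0:I, P1:M(23) | bus: BusUpgr,Flush

invalidations = 1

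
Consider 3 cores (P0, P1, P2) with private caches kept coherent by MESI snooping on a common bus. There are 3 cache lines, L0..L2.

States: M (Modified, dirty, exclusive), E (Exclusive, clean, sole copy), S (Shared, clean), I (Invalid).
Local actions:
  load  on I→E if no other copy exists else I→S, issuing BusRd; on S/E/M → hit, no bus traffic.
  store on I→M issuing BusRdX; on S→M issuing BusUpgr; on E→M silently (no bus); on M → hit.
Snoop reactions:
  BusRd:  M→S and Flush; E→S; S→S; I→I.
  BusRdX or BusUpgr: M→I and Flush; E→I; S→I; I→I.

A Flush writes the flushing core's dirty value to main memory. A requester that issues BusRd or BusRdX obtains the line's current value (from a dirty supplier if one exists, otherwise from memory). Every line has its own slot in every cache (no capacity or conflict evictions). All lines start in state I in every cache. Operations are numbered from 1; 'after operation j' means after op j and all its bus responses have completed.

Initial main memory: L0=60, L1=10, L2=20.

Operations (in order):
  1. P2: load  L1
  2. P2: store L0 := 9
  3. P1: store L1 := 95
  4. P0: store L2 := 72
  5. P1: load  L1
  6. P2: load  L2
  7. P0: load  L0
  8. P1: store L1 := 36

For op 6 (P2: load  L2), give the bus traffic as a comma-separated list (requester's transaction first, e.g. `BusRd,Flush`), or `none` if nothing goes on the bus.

[1] P2: load  L1 | P0:I, P1:I, P2:E(10) | bus: BusRd
[2] P2: store L0 := 9 | P0:I, P1:I, P2:M(9) | bus: BusRdX
[3] P1: store L1 := 95 | P0:I, P1:M(95), P2:I | bus: BusRdX
[4] P0: store L2 := 72 | P0:M(72), P1:I, P2:I | bus: BusRdX
[5] P1: load  L1 | P0:I, P1:M(95), P2:I | bus: none
[6] P2: load  L2 | P0:S(72), P1:I, P2:S(72) | bus: BusRd,Flush
[7] P0: load  L0 | P0:S(9), P1:I, P2:S(9) | bus: BusRd,Flush
[8] P1: store L1 := 36 | P0:I, P1:M(36), P2:I | bus: none

bus = BusRd,Flush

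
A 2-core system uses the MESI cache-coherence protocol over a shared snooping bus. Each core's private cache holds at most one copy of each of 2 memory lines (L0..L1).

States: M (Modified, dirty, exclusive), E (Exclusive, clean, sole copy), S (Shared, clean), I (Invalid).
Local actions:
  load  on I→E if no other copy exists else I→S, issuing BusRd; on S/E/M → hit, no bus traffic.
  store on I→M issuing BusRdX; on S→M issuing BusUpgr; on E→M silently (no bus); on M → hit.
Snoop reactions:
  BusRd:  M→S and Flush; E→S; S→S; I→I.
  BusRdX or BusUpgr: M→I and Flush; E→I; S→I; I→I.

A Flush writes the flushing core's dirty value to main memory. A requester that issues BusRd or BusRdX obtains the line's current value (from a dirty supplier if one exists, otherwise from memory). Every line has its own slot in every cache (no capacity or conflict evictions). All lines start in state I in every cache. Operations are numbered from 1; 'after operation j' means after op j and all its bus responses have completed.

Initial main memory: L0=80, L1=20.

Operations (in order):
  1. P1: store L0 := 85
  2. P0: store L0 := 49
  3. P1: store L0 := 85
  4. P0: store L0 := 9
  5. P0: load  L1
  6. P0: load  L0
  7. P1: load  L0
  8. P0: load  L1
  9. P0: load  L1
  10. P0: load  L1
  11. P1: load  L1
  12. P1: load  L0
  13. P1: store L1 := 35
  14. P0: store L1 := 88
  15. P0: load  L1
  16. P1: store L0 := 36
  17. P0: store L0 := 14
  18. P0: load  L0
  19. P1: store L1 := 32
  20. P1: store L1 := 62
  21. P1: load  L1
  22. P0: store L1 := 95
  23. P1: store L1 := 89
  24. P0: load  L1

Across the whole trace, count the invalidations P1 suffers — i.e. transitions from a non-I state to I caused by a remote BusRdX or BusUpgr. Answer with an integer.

  op1 P1: store L0 := 85 → I/M on L0; bus BusRdX; mem=80
  op2 P0: store L0 := 49 → M/I on L0; bus BusRdX Flush; mem=85
  op3 P1: store L0 := 85 → I/M on L0; bus BusRdX Flush; mem=49
  op4 P0: store L0 := 9 → M/I on L0; bus BusRdX Flush; mem=85
  op5 P0: load  L1 → E/I on L1; bus BusRd; mem=20
  op6 P0: load  L0 → M/I on L0; bus (none); mem=85
  op7 P1: load  L0 → S/S on L0; bus BusRd Flush; mem=9
  op8 P0: load  L1 → E/I on L1; bus (none); mem=20
  op9 P0: load  L1 → E/I on L1; bus (none); mem=20
  op10 P0: load  L1 → E/I on L1; bus (none); mem=20
  op11 P1: load  L1 → S/S on L1; bus BusRd; mem=20
  op12 P1: load  L0 → S/S on L0; bus (none); mem=9
  op13 P1: store L1 := 35 → I/M on L1; bus BusUpgr; mem=20
  op14 P0: store L1 := 88 → M/I on L1; bus BusRdX Flush; mem=35
  op15 P0: load  L1 → M/I on L1; bus (none); mem=35
  op16 P1: store L0 := 36 → I/M on L0; bus BusUpgr; mem=9
  op17 P0: store L0 := 14 → M/I on L0; bus BusRdX Flush; mem=36
  op18 P0: load  L0 → M/I on L0; bus (none); mem=36
  op19 P1: store L1 := 32 → I/M on L1; bus BusRdX Flush; mem=88
  op20 P1: store L1 := 62 → I/M on L1; bus (none); mem=88
  op21 P1: load  L1 → I/M on L1; bus (none); mem=88
  op22 P0: store L1 := 95 → M/I on L1; bus BusRdX Flush; mem=62
  op23 P1: store L1 := 89 → I/M on L1; bus BusRdX Flush; mem=95
  op24 P0: load  L1 → S/S on L1; bus BusRd Flush; mem=89

invalidations = 5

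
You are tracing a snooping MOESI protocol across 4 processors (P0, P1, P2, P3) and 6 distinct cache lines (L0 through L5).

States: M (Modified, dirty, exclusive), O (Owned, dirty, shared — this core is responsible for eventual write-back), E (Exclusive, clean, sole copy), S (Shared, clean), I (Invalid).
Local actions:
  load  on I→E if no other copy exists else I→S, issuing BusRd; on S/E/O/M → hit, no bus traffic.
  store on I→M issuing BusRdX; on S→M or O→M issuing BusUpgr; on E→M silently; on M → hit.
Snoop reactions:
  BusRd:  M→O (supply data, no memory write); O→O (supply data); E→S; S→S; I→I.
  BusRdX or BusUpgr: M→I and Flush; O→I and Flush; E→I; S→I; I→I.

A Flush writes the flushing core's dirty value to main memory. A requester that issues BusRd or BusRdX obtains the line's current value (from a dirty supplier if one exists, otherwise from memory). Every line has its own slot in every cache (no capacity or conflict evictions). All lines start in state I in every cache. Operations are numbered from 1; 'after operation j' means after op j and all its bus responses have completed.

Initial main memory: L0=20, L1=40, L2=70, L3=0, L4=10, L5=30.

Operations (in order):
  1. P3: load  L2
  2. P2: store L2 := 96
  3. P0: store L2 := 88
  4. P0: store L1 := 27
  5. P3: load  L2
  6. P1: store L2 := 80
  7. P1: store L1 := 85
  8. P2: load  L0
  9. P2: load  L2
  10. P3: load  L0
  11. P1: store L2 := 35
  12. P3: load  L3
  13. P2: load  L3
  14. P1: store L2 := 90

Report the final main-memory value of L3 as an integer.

step 1: P3: load  L2  ⟶  IIIE  (L2)  txn=BusRd  M[L2]=70
step 2: P2: store L2 := 96  ⟶  IIMI  (L2)  txn=BusRdX  M[L2]=70
step 3: P0: store L2 := 88  ⟶  MIII  (L2)  txn=BusRdX+Flush  M[L2]=96
step 4: P0: store L1 := 27  ⟶  MIII  (L1)  txn=BusRdX  M[L1]=40
step 5: P3: load  L2  ⟶  OIIS  (L2)  txn=BusRd  M[L2]=96
step 6: P1: store L2 := 80  ⟶  IMII  (L2)  txn=BusRdX+Flush  M[L2]=88
step 7: P1: store L1 := 85  ⟶  IMII  (L1)  txn=BusRdX+Flush  M[L1]=27
step 8: P2: load  L0  ⟶  IIEI  (L0)  txn=BusRd  M[L0]=20
step 9: P2: load  L2  ⟶  IOSI  (L2)  txn=BusRd  M[L2]=88
step 10: P3: load  L0  ⟶  IISS  (L0)  txn=BusRd  M[L0]=20
step 11: P1: store L2 := 35  ⟶  IMII  (L2)  txn=BusUpgr  M[L2]=88
step 12: P3: load  L3  ⟶  IIIE  (L3)  txn=BusRd  M[L3]=0
step 13: P2: load  L3  ⟶  IISS  (L3)  txn=BusRd  M[L3]=0
step 14: P1: store L2 := 90  ⟶  IMII  (L2)  txn=∅  M[L2]=88

memory[L3] = 0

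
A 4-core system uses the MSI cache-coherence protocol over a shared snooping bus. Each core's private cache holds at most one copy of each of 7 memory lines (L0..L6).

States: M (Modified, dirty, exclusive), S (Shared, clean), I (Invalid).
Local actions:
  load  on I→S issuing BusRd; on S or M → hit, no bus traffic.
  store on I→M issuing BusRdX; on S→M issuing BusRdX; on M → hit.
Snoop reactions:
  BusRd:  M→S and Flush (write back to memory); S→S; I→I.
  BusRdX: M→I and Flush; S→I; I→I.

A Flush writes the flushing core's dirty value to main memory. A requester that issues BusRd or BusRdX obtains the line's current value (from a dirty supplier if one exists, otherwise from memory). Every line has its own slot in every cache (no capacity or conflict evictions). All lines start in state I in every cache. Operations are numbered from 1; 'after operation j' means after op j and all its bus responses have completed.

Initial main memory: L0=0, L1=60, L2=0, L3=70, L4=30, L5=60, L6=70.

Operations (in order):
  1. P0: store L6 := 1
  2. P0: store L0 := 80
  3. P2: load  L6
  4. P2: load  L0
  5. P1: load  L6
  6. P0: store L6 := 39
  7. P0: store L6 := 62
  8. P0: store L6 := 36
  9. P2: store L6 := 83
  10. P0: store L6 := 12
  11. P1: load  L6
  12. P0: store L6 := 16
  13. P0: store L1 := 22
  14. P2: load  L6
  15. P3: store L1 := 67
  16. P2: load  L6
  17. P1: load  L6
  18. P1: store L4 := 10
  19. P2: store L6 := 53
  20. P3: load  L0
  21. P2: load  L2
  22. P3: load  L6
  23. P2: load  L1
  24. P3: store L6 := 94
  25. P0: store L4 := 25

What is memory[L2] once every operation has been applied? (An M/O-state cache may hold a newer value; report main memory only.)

[1] P0: store L6 := 1 | P0:M(1), P1:I, P2:I, P3:I | bus: BusRdX
[2] P0: store L0 := 80 | P0:M(80), P1:I, P2:I, P3:I | bus: BusRdX
[3] P2: load  L6 | P0:S(1), P1:I, P2:S(1), P3:I | bus: BusRd,Flush
[4] P2: load  L0 | P0:S(80), P1:I, P2:S(80), P3:I | bus: BusRd,Flush
[5] P1: load  L6 | P0:S(1), P1:S(1), P2:S(1), P3:I | bus: BusRd
[6] P0: store L6 := 39 | P0:M(39), P1:I, P2:I, P3:I | bus: BusRdX
[7] P0: store L6 := 62 | P0:M(62), P1:I, P2:I, P3:I | bus: none
[8] P0: store L6 := 36 | P0:M(36), P1:I, P2:I, P3:I | bus: none
[9] P2: store L6 := 83 | P0:I, P1:I, P2:M(83), P3:I | bus: BusRdX,Flush
[10] P0: store L6 := 12 | P0:M(12), P1:I, P2:I, P3:I | bus: BusRdX,Flush
[11] P1: load  L6 | P0:S(12), P1:S(12), P2:I, P3:I | bus: BusRd,Flush
[12] P0: store L6 := 16 | P0:M(16), P1:I, P2:I, P3:I | bus: BusRdX
[13] P0: store L1 := 22 | P0:M(22), P1:I, P2:I, P3:I | bus: BusRdX
[14] P2: load  L6 | P0:S(16), P1:I, P2:S(16), P3:I | bus: BusRd,Flush
[15] P3: store L1 := 67 | P0:I, P1:I, P2:I, P3:M(67) | bus: BusRdX,Flush
[16] P2: load  L6 | P0:S(16), P1:I, P2:S(16), P3:I | bus: none
[17] P1: load  L6 | P0:S(16), P1:S(16), P2:S(16), P3:I | bus: BusRd
[18] P1: store L4 := 10 | P0:I, P1:M(10), P2:I, P3:I | bus: BusRdX
[19] P2: store L6 := 53 | P0:I, P1:I, P2:M(53), P3:I | bus: BusRdX
[20] P3: load  L0 | P0:S(80), P1:I, P2:S(80), P3:S(80) | bus: BusRd
[21] P2: load  L2 | P0:I, P1:I, P2:S(0), P3:I | bus: BusRd
[22] P3: load  L6 | P0:I, P1:I, P2:S(53), P3:S(53) | bus: BusRd,Flush
[23] P2: load  L1 | P0:I, P1:I, P2:S(67), P3:S(67) | bus: BusRd,Flush
[24] P3: store L6 := 94 | P0:I, P1:I, P2:I, P3:M(94) | bus: BusRdX
[25] P0: store L4 := 25 | P0:M(25), P1:I, P2:I, P3:I | bus: BusRdX,Flush

memory[L2] = 0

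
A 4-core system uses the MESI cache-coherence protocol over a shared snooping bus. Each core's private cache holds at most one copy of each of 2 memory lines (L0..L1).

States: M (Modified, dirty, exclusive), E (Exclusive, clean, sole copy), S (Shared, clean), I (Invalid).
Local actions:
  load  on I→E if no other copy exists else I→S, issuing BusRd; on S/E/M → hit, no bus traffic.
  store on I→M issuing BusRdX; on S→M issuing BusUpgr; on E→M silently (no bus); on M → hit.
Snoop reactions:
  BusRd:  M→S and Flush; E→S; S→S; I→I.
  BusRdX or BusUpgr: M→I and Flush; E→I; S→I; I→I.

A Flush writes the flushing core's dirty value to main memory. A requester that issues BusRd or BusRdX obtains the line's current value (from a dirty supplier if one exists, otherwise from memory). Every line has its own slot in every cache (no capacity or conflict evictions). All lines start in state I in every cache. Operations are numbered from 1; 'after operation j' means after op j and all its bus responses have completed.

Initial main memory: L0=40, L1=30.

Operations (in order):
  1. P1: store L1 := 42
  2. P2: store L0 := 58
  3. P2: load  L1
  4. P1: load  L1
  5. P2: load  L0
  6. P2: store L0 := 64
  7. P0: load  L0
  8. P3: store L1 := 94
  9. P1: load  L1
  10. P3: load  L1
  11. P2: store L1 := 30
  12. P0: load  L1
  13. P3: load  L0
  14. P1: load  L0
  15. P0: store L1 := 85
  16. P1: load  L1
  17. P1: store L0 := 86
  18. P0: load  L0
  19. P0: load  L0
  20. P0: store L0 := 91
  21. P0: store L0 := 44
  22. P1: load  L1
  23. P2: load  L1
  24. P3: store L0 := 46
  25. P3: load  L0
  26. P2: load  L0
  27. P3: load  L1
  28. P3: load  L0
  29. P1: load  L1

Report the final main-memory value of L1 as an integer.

memory[L1] = 85

step 1: P1: store L1 := 42  ⟶  IMII  (L1)  txn=BusRdX  M[L1]=30
step 2: P2: store L0 := 58  ⟶  IIMI  (L0)  txn=BusRdX  M[L0]=40
step 3: P2: load  L1  ⟶  ISSI  (L1)  txn=BusRd+Flush  M[L1]=42
step 4: P1: load  L1  ⟶  ISSI  (L1)  txn=∅  M[L1]=42
step 5: P2: load  L0  ⟶  IIMI  (L0)  txn=∅  M[L0]=40
step 6: P2: store L0 := 64  ⟶  IIMI  (L0)  txn=∅  M[L0]=40
step 7: P0: load  L0  ⟶  SISI  (L0)  txn=BusRd+Flush  M[L0]=64
step 8: P3: store L1 := 94  ⟶  IIIM  (L1)  txn=BusRdX  M[L1]=42
step 9: P1: load  L1  ⟶  ISIS  (L1)  txn=BusRd+Flush  M[L1]=94
step 10: P3: load  L1  ⟶  ISIS  (L1)  txn=∅  M[L1]=94
step 11: P2: store L1 := 30  ⟶  IIMI  (L1)  txn=BusRdX  M[L1]=94
step 12: P0: load  L1  ⟶  SISI  (L1)  txn=BusRd+Flush  M[L1]=30
step 13: P3: load  L0  ⟶  SISS  (L0)  txn=BusRd  M[L0]=64
step 14: P1: load  L0  ⟶  SSSS  (L0)  txn=BusRd  M[L0]=64
step 15: P0: store L1 := 85  ⟶  MIII  (L1)  txn=BusUpgr  M[L1]=30
step 16: P1: load  L1  ⟶  SSII  (L1)  txn=BusRd+Flush  M[L1]=85
step 17: P1: store L0 := 86  ⟶  IMII  (L0)  txn=BusUpgr  M[L0]=64
step 18: P0: load  L0  ⟶  SSII  (L0)  txn=BusRd+Flush  M[L0]=86
step 19: P0: load  L0  ⟶  SSII  (L0)  txn=∅  M[L0]=86
step 20: P0: store L0 := 91  ⟶  MIII  (L0)  txn=BusUpgr  M[L0]=86
step 21: P0: store L0 := 44  ⟶  MIII  (L0)  txn=∅  M[L0]=86
step 22: P1: load  L1  ⟶  SSII  (L1)  txn=∅  M[L1]=85
step 23: P2: load  L1  ⟶  SSSI  (L1)  txn=BusRd  M[L1]=85
step 24: P3: store L0 := 46  ⟶  IIIM  (L0)  txn=BusRdX+Flush  M[L0]=44
step 25: P3: load  L0  ⟶  IIIM  (L0)  txn=∅  M[L0]=44
step 26: P2: load  L0  ⟶  IISS  (L0)  txn=BusRd+Flush  M[L0]=46
step 27: P3: load  L1  ⟶  SSSS  (L1)  txn=BusRd  M[L1]=85
step 28: P3: load  L0  ⟶  IISS  (L0)  txn=∅  M[L0]=46
step 29: P1: load  L1  ⟶  SSSS  (L1)  txn=∅  M[L1]=85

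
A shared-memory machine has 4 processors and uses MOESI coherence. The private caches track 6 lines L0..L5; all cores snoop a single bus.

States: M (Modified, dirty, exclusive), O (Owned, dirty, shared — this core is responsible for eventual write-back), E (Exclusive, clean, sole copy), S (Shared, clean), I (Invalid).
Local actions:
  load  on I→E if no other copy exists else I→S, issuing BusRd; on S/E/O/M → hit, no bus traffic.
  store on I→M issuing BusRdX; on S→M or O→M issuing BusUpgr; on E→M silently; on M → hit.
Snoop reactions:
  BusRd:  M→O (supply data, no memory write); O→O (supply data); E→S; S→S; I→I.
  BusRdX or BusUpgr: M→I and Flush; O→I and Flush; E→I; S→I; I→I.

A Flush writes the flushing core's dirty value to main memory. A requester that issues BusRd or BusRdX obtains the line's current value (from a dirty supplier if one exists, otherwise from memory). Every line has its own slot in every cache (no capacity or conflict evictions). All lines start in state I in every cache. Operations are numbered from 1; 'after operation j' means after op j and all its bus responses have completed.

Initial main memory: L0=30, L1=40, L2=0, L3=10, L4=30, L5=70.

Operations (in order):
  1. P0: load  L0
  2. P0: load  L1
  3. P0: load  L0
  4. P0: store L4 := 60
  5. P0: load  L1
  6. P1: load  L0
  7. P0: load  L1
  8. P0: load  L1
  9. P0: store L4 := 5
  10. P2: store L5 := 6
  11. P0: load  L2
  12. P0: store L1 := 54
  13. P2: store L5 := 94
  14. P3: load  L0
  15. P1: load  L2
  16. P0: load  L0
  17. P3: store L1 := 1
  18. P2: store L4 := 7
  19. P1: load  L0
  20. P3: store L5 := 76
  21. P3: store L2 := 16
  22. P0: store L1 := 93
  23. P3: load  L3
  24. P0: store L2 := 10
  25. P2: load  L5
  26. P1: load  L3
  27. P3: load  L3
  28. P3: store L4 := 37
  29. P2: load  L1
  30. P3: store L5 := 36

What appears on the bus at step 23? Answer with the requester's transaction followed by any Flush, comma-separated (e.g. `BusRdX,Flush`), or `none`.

bus = BusRd

1. P0: load  L0  bus=[BusRd]  L0: P0=E P1=I P2=I P3=I  mem[L0]=30
2. P0: load  L1  bus=[BusRd]  L1: P0=E P1=I P2=I P3=I  mem[L1]=40
3. P0: load  L0  bus=[-]  L0: P0=E P1=I P2=I P3=I  mem[L0]=30
4. P0: store L4 := 60  bus=[BusRdX]  L4: P0=M P1=I P2=I P3=I  mem[L4]=30
5. P0: load  L1  bus=[-]  L1: P0=E P1=I P2=I P3=I  mem[L1]=40
6. P1: load  L0  bus=[BusRd]  L0: P0=S P1=S P2=I P3=I  mem[L0]=30
7. P0: load  L1  bus=[-]  L1: P0=E P1=I P2=I P3=I  mem[L1]=40
8. P0: load  L1  bus=[-]  L1: P0=E P1=I P2=I P3=I  mem[L1]=40
9. P0: store L4 := 5  bus=[-]  L4: P0=M P1=I P2=I P3=I  mem[L4]=30
10. P2: store L5 := 6  bus=[BusRdX]  L5: P0=I P1=I P2=M P3=I  mem[L5]=70
11. P0: load  L2  bus=[BusRd]  L2: P0=E P1=I P2=I P3=I  mem[L2]=0
12. P0: store L1 := 54  bus=[-]  L1: P0=M P1=I P2=I P3=I  mem[L1]=40
13. P2: store L5 := 94  bus=[-]  L5: P0=I P1=I P2=M P3=I  mem[L5]=70
14. P3: load  L0  bus=[BusRd]  L0: P0=S P1=S P2=I P3=S  mem[L0]=30
15. P1: load  L2  bus=[BusRd]  L2: P0=S P1=S P2=I P3=I  mem[L2]=0
16. P0: load  L0  bus=[-]  L0: P0=S P1=S P2=I P3=S  mem[L0]=30
17. P3: store L1 := 1  bus=[BusRdX,Flush]  L1: P0=I P1=I P2=I P3=M  mem[L1]=54
18. P2: store L4 := 7  bus=[BusRdX,Flush]  L4: P0=I P1=I P2=M P3=I  mem[L4]=5
19. P1: load  L0  bus=[-]  L0: P0=S P1=S P2=I P3=S  mem[L0]=30
20. P3: store L5 := 76  bus=[BusRdX,Flush]  L5: P0=I P1=I P2=I P3=M  mem[L5]=94
21. P3: store L2 := 16  bus=[BusRdX]  L2: P0=I P1=I P2=I P3=M  mem[L2]=0
22. P0: store L1 := 93  bus=[BusRdX,Flush]  L1: P0=M P1=I P2=I P3=I  mem[L1]=1
23. P3: load  L3  bus=[BusRd]  L3: P0=I P1=I P2=I P3=E  mem[L3]=10
24. P0: store L2 := 10  bus=[BusRdX,Flush]  L2: P0=M P1=I P2=I P3=I  mem[L2]=16
25. P2: load  L5  bus=[BusRd]  L5: P0=I P1=I P2=S P3=O  mem[L5]=94
26. P1: load  L3  bus=[BusRd]  L3: P0=I P1=S P2=I P3=S  mem[L3]=10
27. P3: load  L3  bus=[-]  L3: P0=I P1=S P2=I P3=S  mem[L3]=10
28. P3: store L4 := 37  bus=[BusRdX,Flush]  L4: P0=I P1=I P2=I P3=M  mem[L4]=7
29. P2: load  L1  bus=[BusRd]  L1: P0=O P1=I P2=S P3=I  mem[L1]=1
30. P3: store L5 := 36  bus=[BusUpgr]  L5: P0=I P1=I P2=I P3=M  mem[L5]=94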